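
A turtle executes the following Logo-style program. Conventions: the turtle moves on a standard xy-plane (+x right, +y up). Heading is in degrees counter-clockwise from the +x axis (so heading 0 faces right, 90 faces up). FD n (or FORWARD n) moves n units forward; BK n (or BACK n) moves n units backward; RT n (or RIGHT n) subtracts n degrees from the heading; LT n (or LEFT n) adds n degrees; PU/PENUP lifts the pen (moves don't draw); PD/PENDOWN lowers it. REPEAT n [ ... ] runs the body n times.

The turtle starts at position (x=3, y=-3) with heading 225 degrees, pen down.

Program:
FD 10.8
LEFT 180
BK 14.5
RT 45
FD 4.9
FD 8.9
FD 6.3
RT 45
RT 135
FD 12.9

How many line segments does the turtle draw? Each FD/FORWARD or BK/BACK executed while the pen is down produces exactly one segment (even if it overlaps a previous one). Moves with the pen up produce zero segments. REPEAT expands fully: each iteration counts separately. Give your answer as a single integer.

Executing turtle program step by step:
Start: pos=(3,-3), heading=225, pen down
FD 10.8: (3,-3) -> (-4.637,-10.637) [heading=225, draw]
LT 180: heading 225 -> 45
BK 14.5: (-4.637,-10.637) -> (-14.89,-20.89) [heading=45, draw]
RT 45: heading 45 -> 0
FD 4.9: (-14.89,-20.89) -> (-9.99,-20.89) [heading=0, draw]
FD 8.9: (-9.99,-20.89) -> (-1.09,-20.89) [heading=0, draw]
FD 6.3: (-1.09,-20.89) -> (5.21,-20.89) [heading=0, draw]
RT 45: heading 0 -> 315
RT 135: heading 315 -> 180
FD 12.9: (5.21,-20.89) -> (-7.69,-20.89) [heading=180, draw]
Final: pos=(-7.69,-20.89), heading=180, 6 segment(s) drawn
Segments drawn: 6

Answer: 6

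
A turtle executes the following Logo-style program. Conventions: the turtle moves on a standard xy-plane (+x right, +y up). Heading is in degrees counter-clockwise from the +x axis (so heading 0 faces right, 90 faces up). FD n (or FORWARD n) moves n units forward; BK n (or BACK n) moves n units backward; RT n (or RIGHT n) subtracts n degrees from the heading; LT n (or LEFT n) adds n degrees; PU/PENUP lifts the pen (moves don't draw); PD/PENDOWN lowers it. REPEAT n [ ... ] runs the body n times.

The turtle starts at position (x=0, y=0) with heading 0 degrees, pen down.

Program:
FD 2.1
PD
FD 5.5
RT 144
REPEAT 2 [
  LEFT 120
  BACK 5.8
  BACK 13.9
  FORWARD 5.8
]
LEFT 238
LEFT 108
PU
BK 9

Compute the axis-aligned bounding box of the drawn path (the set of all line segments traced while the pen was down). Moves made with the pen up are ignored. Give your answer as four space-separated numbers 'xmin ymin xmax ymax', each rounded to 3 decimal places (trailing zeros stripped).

Answer: -10.397 -13.938 7.6 8.013

Derivation:
Executing turtle program step by step:
Start: pos=(0,0), heading=0, pen down
FD 2.1: (0,0) -> (2.1,0) [heading=0, draw]
PD: pen down
FD 5.5: (2.1,0) -> (7.6,0) [heading=0, draw]
RT 144: heading 0 -> 216
REPEAT 2 [
  -- iteration 1/2 --
  LT 120: heading 216 -> 336
  BK 5.8: (7.6,0) -> (2.301,2.359) [heading=336, draw]
  BK 13.9: (2.301,2.359) -> (-10.397,8.013) [heading=336, draw]
  FD 5.8: (-10.397,8.013) -> (-5.098,5.654) [heading=336, draw]
  -- iteration 2/2 --
  LT 120: heading 336 -> 96
  BK 5.8: (-5.098,5.654) -> (-4.492,-0.115) [heading=96, draw]
  BK 13.9: (-4.492,-0.115) -> (-3.039,-13.938) [heading=96, draw]
  FD 5.8: (-3.039,-13.938) -> (-3.645,-8.17) [heading=96, draw]
]
LT 238: heading 96 -> 334
LT 108: heading 334 -> 82
PU: pen up
BK 9: (-3.645,-8.17) -> (-4.898,-17.083) [heading=82, move]
Final: pos=(-4.898,-17.083), heading=82, 8 segment(s) drawn

Segment endpoints: x in {-10.397, -5.098, -4.492, -3.645, -3.039, 0, 2.1, 2.301, 7.6}, y in {-13.938, -8.17, -0.115, 0, 2.359, 5.654, 8.013}
xmin=-10.397, ymin=-13.938, xmax=7.6, ymax=8.013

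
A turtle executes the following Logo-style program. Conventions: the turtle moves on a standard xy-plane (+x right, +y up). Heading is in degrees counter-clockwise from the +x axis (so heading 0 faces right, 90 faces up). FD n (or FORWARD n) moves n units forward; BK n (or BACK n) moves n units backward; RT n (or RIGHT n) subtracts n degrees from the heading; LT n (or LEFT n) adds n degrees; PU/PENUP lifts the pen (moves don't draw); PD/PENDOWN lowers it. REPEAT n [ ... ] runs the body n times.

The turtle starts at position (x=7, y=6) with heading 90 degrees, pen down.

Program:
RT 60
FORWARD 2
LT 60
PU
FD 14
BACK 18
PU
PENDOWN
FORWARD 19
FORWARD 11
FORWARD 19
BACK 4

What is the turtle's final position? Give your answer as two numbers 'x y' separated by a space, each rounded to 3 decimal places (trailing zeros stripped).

Answer: 8.732 48

Derivation:
Executing turtle program step by step:
Start: pos=(7,6), heading=90, pen down
RT 60: heading 90 -> 30
FD 2: (7,6) -> (8.732,7) [heading=30, draw]
LT 60: heading 30 -> 90
PU: pen up
FD 14: (8.732,7) -> (8.732,21) [heading=90, move]
BK 18: (8.732,21) -> (8.732,3) [heading=90, move]
PU: pen up
PD: pen down
FD 19: (8.732,3) -> (8.732,22) [heading=90, draw]
FD 11: (8.732,22) -> (8.732,33) [heading=90, draw]
FD 19: (8.732,33) -> (8.732,52) [heading=90, draw]
BK 4: (8.732,52) -> (8.732,48) [heading=90, draw]
Final: pos=(8.732,48), heading=90, 5 segment(s) drawn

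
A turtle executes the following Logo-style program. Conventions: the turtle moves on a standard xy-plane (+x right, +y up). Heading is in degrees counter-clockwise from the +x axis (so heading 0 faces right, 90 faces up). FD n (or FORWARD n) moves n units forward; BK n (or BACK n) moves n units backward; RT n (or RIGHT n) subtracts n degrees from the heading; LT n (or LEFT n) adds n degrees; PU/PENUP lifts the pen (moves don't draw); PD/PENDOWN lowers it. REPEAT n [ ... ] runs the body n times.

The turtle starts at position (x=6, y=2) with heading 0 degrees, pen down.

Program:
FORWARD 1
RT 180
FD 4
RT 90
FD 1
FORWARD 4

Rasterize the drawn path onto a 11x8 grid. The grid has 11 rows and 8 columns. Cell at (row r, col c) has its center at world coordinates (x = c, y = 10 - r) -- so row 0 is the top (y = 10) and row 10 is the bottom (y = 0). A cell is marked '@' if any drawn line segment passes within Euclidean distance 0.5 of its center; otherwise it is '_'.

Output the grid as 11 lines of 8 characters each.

Answer: ________
________
________
___@____
___@____
___@____
___@____
___@____
___@@@@@
________
________

Derivation:
Segment 0: (6,2) -> (7,2)
Segment 1: (7,2) -> (3,2)
Segment 2: (3,2) -> (3,3)
Segment 3: (3,3) -> (3,7)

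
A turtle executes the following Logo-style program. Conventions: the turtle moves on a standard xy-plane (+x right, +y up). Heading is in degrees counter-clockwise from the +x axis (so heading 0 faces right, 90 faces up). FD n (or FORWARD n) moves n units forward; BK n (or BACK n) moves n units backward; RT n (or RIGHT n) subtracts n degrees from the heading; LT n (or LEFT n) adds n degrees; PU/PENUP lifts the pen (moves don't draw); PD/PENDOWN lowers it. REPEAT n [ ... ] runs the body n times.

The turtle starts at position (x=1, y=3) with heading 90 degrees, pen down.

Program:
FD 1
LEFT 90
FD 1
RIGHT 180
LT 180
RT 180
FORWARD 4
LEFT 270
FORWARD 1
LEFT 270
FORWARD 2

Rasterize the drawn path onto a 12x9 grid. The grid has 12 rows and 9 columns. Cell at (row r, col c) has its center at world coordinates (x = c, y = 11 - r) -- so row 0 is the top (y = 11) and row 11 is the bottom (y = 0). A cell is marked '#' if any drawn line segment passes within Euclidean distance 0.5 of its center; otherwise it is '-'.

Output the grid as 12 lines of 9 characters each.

Answer: ---------
---------
---------
---------
---------
---------
---------
#####----
-####----
---------
---------
---------

Derivation:
Segment 0: (1,3) -> (1,4)
Segment 1: (1,4) -> (0,4)
Segment 2: (0,4) -> (4,4)
Segment 3: (4,4) -> (4,3)
Segment 4: (4,3) -> (2,3)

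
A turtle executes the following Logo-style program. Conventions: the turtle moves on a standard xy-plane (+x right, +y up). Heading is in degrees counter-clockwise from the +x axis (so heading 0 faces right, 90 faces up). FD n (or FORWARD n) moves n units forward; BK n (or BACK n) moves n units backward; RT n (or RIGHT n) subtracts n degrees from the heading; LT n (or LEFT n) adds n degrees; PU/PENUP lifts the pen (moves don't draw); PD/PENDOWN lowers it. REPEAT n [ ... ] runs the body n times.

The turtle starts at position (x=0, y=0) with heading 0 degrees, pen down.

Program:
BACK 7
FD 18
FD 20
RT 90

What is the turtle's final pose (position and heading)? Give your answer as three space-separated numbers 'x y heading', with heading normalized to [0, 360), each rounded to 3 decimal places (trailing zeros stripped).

Executing turtle program step by step:
Start: pos=(0,0), heading=0, pen down
BK 7: (0,0) -> (-7,0) [heading=0, draw]
FD 18: (-7,0) -> (11,0) [heading=0, draw]
FD 20: (11,0) -> (31,0) [heading=0, draw]
RT 90: heading 0 -> 270
Final: pos=(31,0), heading=270, 3 segment(s) drawn

Answer: 31 0 270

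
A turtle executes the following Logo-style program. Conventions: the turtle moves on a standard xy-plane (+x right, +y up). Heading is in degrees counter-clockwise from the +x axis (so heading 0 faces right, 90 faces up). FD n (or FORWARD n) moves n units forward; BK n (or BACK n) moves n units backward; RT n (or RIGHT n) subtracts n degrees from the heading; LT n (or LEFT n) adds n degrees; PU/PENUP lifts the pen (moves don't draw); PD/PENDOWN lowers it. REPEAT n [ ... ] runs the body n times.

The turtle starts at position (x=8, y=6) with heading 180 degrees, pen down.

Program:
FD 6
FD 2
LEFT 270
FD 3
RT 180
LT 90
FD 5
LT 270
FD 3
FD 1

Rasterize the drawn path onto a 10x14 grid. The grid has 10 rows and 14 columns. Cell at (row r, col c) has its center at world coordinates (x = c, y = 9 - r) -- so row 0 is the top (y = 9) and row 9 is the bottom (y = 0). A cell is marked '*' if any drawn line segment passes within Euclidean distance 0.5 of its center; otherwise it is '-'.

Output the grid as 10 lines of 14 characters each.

Answer: ******--------
*----*--------
*----*--------
*********-----
-----*--------
--------------
--------------
--------------
--------------
--------------

Derivation:
Segment 0: (8,6) -> (2,6)
Segment 1: (2,6) -> (0,6)
Segment 2: (0,6) -> (0,9)
Segment 3: (0,9) -> (5,9)
Segment 4: (5,9) -> (5,6)
Segment 5: (5,6) -> (5,5)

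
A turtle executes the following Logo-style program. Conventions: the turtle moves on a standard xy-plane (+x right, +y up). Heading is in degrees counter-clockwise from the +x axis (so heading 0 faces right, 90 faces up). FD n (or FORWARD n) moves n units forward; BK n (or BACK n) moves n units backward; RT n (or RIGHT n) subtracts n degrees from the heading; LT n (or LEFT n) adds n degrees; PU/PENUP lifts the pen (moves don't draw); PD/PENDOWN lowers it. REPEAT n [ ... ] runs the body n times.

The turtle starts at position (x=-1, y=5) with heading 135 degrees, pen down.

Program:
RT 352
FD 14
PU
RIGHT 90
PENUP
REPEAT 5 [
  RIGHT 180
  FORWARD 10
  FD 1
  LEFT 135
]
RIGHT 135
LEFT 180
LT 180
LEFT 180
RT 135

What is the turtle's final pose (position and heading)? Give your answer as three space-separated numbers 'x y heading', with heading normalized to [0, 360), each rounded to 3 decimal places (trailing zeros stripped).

Executing turtle program step by step:
Start: pos=(-1,5), heading=135, pen down
RT 352: heading 135 -> 143
FD 14: (-1,5) -> (-12.181,13.425) [heading=143, draw]
PU: pen up
RT 90: heading 143 -> 53
PU: pen up
REPEAT 5 [
  -- iteration 1/5 --
  RT 180: heading 53 -> 233
  FD 10: (-12.181,13.425) -> (-18.199,5.439) [heading=233, move]
  FD 1: (-18.199,5.439) -> (-18.801,4.64) [heading=233, move]
  LT 135: heading 233 -> 8
  -- iteration 2/5 --
  RT 180: heading 8 -> 188
  FD 10: (-18.801,4.64) -> (-28.704,3.249) [heading=188, move]
  FD 1: (-28.704,3.249) -> (-29.694,3.11) [heading=188, move]
  LT 135: heading 188 -> 323
  -- iteration 3/5 --
  RT 180: heading 323 -> 143
  FD 10: (-29.694,3.11) -> (-37.68,9.128) [heading=143, move]
  FD 1: (-37.68,9.128) -> (-38.479,9.729) [heading=143, move]
  LT 135: heading 143 -> 278
  -- iteration 4/5 --
  RT 180: heading 278 -> 98
  FD 10: (-38.479,9.729) -> (-39.871,19.632) [heading=98, move]
  FD 1: (-39.871,19.632) -> (-40.01,20.622) [heading=98, move]
  LT 135: heading 98 -> 233
  -- iteration 5/5 --
  RT 180: heading 233 -> 53
  FD 10: (-40.01,20.622) -> (-33.992,28.609) [heading=53, move]
  FD 1: (-33.992,28.609) -> (-33.39,29.407) [heading=53, move]
  LT 135: heading 53 -> 188
]
RT 135: heading 188 -> 53
LT 180: heading 53 -> 233
LT 180: heading 233 -> 53
LT 180: heading 53 -> 233
RT 135: heading 233 -> 98
Final: pos=(-33.39,29.407), heading=98, 1 segment(s) drawn

Answer: -33.39 29.407 98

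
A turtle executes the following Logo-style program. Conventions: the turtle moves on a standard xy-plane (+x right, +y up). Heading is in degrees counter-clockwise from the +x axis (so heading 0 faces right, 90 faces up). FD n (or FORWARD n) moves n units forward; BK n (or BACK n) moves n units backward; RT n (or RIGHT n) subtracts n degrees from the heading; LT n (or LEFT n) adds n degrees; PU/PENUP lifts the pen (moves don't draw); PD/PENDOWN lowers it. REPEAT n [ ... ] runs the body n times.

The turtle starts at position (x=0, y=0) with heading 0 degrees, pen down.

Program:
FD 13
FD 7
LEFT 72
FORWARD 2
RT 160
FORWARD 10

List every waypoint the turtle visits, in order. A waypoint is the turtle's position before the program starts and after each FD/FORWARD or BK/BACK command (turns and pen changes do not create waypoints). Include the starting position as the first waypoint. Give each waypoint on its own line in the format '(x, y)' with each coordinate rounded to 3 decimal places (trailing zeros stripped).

Answer: (0, 0)
(13, 0)
(20, 0)
(20.618, 1.902)
(20.967, -8.092)

Derivation:
Executing turtle program step by step:
Start: pos=(0,0), heading=0, pen down
FD 13: (0,0) -> (13,0) [heading=0, draw]
FD 7: (13,0) -> (20,0) [heading=0, draw]
LT 72: heading 0 -> 72
FD 2: (20,0) -> (20.618,1.902) [heading=72, draw]
RT 160: heading 72 -> 272
FD 10: (20.618,1.902) -> (20.967,-8.092) [heading=272, draw]
Final: pos=(20.967,-8.092), heading=272, 4 segment(s) drawn
Waypoints (5 total):
(0, 0)
(13, 0)
(20, 0)
(20.618, 1.902)
(20.967, -8.092)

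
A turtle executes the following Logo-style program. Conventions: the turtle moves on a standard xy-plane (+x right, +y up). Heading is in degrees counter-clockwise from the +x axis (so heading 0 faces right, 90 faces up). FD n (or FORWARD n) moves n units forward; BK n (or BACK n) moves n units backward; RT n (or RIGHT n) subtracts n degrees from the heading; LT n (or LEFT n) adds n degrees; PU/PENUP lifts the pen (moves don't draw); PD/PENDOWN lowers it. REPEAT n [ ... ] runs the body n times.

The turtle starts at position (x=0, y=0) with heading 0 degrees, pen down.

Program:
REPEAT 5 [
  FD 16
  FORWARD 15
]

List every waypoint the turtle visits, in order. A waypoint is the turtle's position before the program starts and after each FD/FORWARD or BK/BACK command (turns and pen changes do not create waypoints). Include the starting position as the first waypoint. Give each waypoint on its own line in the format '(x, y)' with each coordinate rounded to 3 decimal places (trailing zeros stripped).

Answer: (0, 0)
(16, 0)
(31, 0)
(47, 0)
(62, 0)
(78, 0)
(93, 0)
(109, 0)
(124, 0)
(140, 0)
(155, 0)

Derivation:
Executing turtle program step by step:
Start: pos=(0,0), heading=0, pen down
REPEAT 5 [
  -- iteration 1/5 --
  FD 16: (0,0) -> (16,0) [heading=0, draw]
  FD 15: (16,0) -> (31,0) [heading=0, draw]
  -- iteration 2/5 --
  FD 16: (31,0) -> (47,0) [heading=0, draw]
  FD 15: (47,0) -> (62,0) [heading=0, draw]
  -- iteration 3/5 --
  FD 16: (62,0) -> (78,0) [heading=0, draw]
  FD 15: (78,0) -> (93,0) [heading=0, draw]
  -- iteration 4/5 --
  FD 16: (93,0) -> (109,0) [heading=0, draw]
  FD 15: (109,0) -> (124,0) [heading=0, draw]
  -- iteration 5/5 --
  FD 16: (124,0) -> (140,0) [heading=0, draw]
  FD 15: (140,0) -> (155,0) [heading=0, draw]
]
Final: pos=(155,0), heading=0, 10 segment(s) drawn
Waypoints (11 total):
(0, 0)
(16, 0)
(31, 0)
(47, 0)
(62, 0)
(78, 0)
(93, 0)
(109, 0)
(124, 0)
(140, 0)
(155, 0)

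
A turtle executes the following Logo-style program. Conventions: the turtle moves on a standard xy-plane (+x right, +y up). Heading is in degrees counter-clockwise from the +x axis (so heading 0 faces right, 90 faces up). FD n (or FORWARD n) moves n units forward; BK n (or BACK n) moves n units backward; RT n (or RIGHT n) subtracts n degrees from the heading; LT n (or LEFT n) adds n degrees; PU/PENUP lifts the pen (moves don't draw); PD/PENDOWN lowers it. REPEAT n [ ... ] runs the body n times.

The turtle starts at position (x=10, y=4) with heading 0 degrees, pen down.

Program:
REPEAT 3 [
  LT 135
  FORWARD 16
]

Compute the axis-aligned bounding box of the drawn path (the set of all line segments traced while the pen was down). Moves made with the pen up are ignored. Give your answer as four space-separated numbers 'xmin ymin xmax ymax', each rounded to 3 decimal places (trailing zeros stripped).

Executing turtle program step by step:
Start: pos=(10,4), heading=0, pen down
REPEAT 3 [
  -- iteration 1/3 --
  LT 135: heading 0 -> 135
  FD 16: (10,4) -> (-1.314,15.314) [heading=135, draw]
  -- iteration 2/3 --
  LT 135: heading 135 -> 270
  FD 16: (-1.314,15.314) -> (-1.314,-0.686) [heading=270, draw]
  -- iteration 3/3 --
  LT 135: heading 270 -> 45
  FD 16: (-1.314,-0.686) -> (10,10.627) [heading=45, draw]
]
Final: pos=(10,10.627), heading=45, 3 segment(s) drawn

Segment endpoints: x in {-1.314, -1.314, 10}, y in {-0.686, 4, 10.627, 15.314}
xmin=-1.314, ymin=-0.686, xmax=10, ymax=15.314

Answer: -1.314 -0.686 10 15.314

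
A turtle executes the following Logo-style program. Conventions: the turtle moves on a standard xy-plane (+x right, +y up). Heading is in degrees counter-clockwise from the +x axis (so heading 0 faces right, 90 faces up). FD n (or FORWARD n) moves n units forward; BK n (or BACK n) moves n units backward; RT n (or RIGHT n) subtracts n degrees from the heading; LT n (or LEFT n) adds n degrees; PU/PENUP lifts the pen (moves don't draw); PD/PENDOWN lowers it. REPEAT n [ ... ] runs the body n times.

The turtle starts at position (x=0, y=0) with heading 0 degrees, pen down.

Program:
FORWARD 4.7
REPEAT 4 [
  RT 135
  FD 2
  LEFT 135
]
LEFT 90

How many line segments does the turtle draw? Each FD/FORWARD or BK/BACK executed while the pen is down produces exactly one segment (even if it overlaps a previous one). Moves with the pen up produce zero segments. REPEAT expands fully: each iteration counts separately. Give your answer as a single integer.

Answer: 5

Derivation:
Executing turtle program step by step:
Start: pos=(0,0), heading=0, pen down
FD 4.7: (0,0) -> (4.7,0) [heading=0, draw]
REPEAT 4 [
  -- iteration 1/4 --
  RT 135: heading 0 -> 225
  FD 2: (4.7,0) -> (3.286,-1.414) [heading=225, draw]
  LT 135: heading 225 -> 0
  -- iteration 2/4 --
  RT 135: heading 0 -> 225
  FD 2: (3.286,-1.414) -> (1.872,-2.828) [heading=225, draw]
  LT 135: heading 225 -> 0
  -- iteration 3/4 --
  RT 135: heading 0 -> 225
  FD 2: (1.872,-2.828) -> (0.457,-4.243) [heading=225, draw]
  LT 135: heading 225 -> 0
  -- iteration 4/4 --
  RT 135: heading 0 -> 225
  FD 2: (0.457,-4.243) -> (-0.957,-5.657) [heading=225, draw]
  LT 135: heading 225 -> 0
]
LT 90: heading 0 -> 90
Final: pos=(-0.957,-5.657), heading=90, 5 segment(s) drawn
Segments drawn: 5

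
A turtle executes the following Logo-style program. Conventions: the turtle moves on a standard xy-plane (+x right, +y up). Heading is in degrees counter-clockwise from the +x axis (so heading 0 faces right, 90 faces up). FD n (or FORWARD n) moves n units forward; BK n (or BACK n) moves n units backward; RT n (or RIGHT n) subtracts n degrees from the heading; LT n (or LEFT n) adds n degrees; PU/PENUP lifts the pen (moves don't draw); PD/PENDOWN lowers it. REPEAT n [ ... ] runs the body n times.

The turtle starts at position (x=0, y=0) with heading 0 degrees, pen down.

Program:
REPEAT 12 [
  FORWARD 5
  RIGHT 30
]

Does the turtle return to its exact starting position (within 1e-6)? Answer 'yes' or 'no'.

Executing turtle program step by step:
Start: pos=(0,0), heading=0, pen down
REPEAT 12 [
  -- iteration 1/12 --
  FD 5: (0,0) -> (5,0) [heading=0, draw]
  RT 30: heading 0 -> 330
  -- iteration 2/12 --
  FD 5: (5,0) -> (9.33,-2.5) [heading=330, draw]
  RT 30: heading 330 -> 300
  -- iteration 3/12 --
  FD 5: (9.33,-2.5) -> (11.83,-6.83) [heading=300, draw]
  RT 30: heading 300 -> 270
  -- iteration 4/12 --
  FD 5: (11.83,-6.83) -> (11.83,-11.83) [heading=270, draw]
  RT 30: heading 270 -> 240
  -- iteration 5/12 --
  FD 5: (11.83,-11.83) -> (9.33,-16.16) [heading=240, draw]
  RT 30: heading 240 -> 210
  -- iteration 6/12 --
  FD 5: (9.33,-16.16) -> (5,-18.66) [heading=210, draw]
  RT 30: heading 210 -> 180
  -- iteration 7/12 --
  FD 5: (5,-18.66) -> (0,-18.66) [heading=180, draw]
  RT 30: heading 180 -> 150
  -- iteration 8/12 --
  FD 5: (0,-18.66) -> (-4.33,-16.16) [heading=150, draw]
  RT 30: heading 150 -> 120
  -- iteration 9/12 --
  FD 5: (-4.33,-16.16) -> (-6.83,-11.83) [heading=120, draw]
  RT 30: heading 120 -> 90
  -- iteration 10/12 --
  FD 5: (-6.83,-11.83) -> (-6.83,-6.83) [heading=90, draw]
  RT 30: heading 90 -> 60
  -- iteration 11/12 --
  FD 5: (-6.83,-6.83) -> (-4.33,-2.5) [heading=60, draw]
  RT 30: heading 60 -> 30
  -- iteration 12/12 --
  FD 5: (-4.33,-2.5) -> (0,0) [heading=30, draw]
  RT 30: heading 30 -> 0
]
Final: pos=(0,0), heading=0, 12 segment(s) drawn

Start position: (0, 0)
Final position: (0, 0)
Distance = 0; < 1e-6 -> CLOSED

Answer: yes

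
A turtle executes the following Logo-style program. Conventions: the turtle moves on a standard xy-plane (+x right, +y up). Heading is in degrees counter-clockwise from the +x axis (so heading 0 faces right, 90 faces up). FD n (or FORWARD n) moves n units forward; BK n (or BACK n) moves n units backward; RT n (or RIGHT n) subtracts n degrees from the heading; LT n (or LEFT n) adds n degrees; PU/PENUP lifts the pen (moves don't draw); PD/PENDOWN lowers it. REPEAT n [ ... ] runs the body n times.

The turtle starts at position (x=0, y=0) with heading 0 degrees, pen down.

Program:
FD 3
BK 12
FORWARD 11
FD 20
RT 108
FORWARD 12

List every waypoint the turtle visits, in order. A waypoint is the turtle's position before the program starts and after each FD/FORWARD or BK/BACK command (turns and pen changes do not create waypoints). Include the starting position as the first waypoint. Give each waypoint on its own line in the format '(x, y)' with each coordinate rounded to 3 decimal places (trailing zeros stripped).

Answer: (0, 0)
(3, 0)
(-9, 0)
(2, 0)
(22, 0)
(18.292, -11.413)

Derivation:
Executing turtle program step by step:
Start: pos=(0,0), heading=0, pen down
FD 3: (0,0) -> (3,0) [heading=0, draw]
BK 12: (3,0) -> (-9,0) [heading=0, draw]
FD 11: (-9,0) -> (2,0) [heading=0, draw]
FD 20: (2,0) -> (22,0) [heading=0, draw]
RT 108: heading 0 -> 252
FD 12: (22,0) -> (18.292,-11.413) [heading=252, draw]
Final: pos=(18.292,-11.413), heading=252, 5 segment(s) drawn
Waypoints (6 total):
(0, 0)
(3, 0)
(-9, 0)
(2, 0)
(22, 0)
(18.292, -11.413)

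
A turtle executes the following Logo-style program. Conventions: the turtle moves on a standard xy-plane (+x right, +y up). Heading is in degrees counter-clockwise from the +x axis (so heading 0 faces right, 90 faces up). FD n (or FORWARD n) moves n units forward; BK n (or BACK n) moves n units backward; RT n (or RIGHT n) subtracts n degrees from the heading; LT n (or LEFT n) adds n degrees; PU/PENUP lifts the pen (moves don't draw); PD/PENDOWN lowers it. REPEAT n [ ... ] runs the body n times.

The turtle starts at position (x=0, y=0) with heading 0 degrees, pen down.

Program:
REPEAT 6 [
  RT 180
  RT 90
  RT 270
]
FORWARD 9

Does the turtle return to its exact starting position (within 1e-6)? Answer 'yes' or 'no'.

Answer: no

Derivation:
Executing turtle program step by step:
Start: pos=(0,0), heading=0, pen down
REPEAT 6 [
  -- iteration 1/6 --
  RT 180: heading 0 -> 180
  RT 90: heading 180 -> 90
  RT 270: heading 90 -> 180
  -- iteration 2/6 --
  RT 180: heading 180 -> 0
  RT 90: heading 0 -> 270
  RT 270: heading 270 -> 0
  -- iteration 3/6 --
  RT 180: heading 0 -> 180
  RT 90: heading 180 -> 90
  RT 270: heading 90 -> 180
  -- iteration 4/6 --
  RT 180: heading 180 -> 0
  RT 90: heading 0 -> 270
  RT 270: heading 270 -> 0
  -- iteration 5/6 --
  RT 180: heading 0 -> 180
  RT 90: heading 180 -> 90
  RT 270: heading 90 -> 180
  -- iteration 6/6 --
  RT 180: heading 180 -> 0
  RT 90: heading 0 -> 270
  RT 270: heading 270 -> 0
]
FD 9: (0,0) -> (9,0) [heading=0, draw]
Final: pos=(9,0), heading=0, 1 segment(s) drawn

Start position: (0, 0)
Final position: (9, 0)
Distance = 9; >= 1e-6 -> NOT closed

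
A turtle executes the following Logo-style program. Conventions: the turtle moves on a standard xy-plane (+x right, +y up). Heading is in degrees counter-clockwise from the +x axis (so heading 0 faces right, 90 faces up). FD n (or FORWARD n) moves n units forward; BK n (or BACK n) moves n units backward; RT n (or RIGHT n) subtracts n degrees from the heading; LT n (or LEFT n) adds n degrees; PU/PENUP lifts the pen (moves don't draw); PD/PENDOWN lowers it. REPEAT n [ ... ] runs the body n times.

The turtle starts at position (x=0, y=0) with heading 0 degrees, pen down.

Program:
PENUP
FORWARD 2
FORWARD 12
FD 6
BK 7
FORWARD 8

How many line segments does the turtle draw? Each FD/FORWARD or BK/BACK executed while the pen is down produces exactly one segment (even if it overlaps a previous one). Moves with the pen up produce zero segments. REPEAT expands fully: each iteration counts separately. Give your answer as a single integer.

Answer: 0

Derivation:
Executing turtle program step by step:
Start: pos=(0,0), heading=0, pen down
PU: pen up
FD 2: (0,0) -> (2,0) [heading=0, move]
FD 12: (2,0) -> (14,0) [heading=0, move]
FD 6: (14,0) -> (20,0) [heading=0, move]
BK 7: (20,0) -> (13,0) [heading=0, move]
FD 8: (13,0) -> (21,0) [heading=0, move]
Final: pos=(21,0), heading=0, 0 segment(s) drawn
Segments drawn: 0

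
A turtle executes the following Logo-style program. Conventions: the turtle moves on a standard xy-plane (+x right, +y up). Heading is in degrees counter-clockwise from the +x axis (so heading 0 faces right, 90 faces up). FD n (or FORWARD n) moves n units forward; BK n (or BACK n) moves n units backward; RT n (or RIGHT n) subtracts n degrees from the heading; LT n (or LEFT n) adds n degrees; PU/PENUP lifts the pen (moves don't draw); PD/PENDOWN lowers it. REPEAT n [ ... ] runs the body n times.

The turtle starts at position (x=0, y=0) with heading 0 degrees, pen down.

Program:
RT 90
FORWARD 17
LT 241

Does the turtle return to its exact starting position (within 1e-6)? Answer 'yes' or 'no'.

Executing turtle program step by step:
Start: pos=(0,0), heading=0, pen down
RT 90: heading 0 -> 270
FD 17: (0,0) -> (0,-17) [heading=270, draw]
LT 241: heading 270 -> 151
Final: pos=(0,-17), heading=151, 1 segment(s) drawn

Start position: (0, 0)
Final position: (0, -17)
Distance = 17; >= 1e-6 -> NOT closed

Answer: no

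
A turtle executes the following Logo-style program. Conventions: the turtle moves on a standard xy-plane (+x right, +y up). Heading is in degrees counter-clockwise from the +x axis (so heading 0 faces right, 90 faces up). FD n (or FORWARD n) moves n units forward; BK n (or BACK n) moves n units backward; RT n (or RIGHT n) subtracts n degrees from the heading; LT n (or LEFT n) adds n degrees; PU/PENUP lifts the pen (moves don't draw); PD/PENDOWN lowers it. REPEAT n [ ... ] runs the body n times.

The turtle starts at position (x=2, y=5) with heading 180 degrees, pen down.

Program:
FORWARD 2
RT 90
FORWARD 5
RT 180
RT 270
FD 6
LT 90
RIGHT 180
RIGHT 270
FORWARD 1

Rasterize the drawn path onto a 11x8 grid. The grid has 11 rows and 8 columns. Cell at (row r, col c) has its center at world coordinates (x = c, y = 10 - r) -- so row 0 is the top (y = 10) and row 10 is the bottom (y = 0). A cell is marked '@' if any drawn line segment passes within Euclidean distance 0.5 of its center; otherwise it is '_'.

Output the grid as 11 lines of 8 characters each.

Segment 0: (2,5) -> (0,5)
Segment 1: (0,5) -> (0,10)
Segment 2: (0,10) -> (6,10)
Segment 3: (6,10) -> (7,10)

Answer: @@@@@@@@
@_______
@_______
@_______
@_______
@@@_____
________
________
________
________
________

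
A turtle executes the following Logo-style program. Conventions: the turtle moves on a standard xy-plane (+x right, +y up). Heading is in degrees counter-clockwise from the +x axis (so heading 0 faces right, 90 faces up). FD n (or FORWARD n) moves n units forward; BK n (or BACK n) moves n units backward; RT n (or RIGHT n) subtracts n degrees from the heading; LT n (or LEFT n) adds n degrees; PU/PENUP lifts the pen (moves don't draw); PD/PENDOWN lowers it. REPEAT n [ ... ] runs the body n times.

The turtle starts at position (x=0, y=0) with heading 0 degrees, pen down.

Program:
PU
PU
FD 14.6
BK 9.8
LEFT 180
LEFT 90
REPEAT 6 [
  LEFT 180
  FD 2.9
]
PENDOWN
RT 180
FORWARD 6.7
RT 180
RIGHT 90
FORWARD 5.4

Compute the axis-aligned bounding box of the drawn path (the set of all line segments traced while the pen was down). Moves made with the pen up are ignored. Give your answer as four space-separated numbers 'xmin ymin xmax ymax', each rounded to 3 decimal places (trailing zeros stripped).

Executing turtle program step by step:
Start: pos=(0,0), heading=0, pen down
PU: pen up
PU: pen up
FD 14.6: (0,0) -> (14.6,0) [heading=0, move]
BK 9.8: (14.6,0) -> (4.8,0) [heading=0, move]
LT 180: heading 0 -> 180
LT 90: heading 180 -> 270
REPEAT 6 [
  -- iteration 1/6 --
  LT 180: heading 270 -> 90
  FD 2.9: (4.8,0) -> (4.8,2.9) [heading=90, move]
  -- iteration 2/6 --
  LT 180: heading 90 -> 270
  FD 2.9: (4.8,2.9) -> (4.8,0) [heading=270, move]
  -- iteration 3/6 --
  LT 180: heading 270 -> 90
  FD 2.9: (4.8,0) -> (4.8,2.9) [heading=90, move]
  -- iteration 4/6 --
  LT 180: heading 90 -> 270
  FD 2.9: (4.8,2.9) -> (4.8,0) [heading=270, move]
  -- iteration 5/6 --
  LT 180: heading 270 -> 90
  FD 2.9: (4.8,0) -> (4.8,2.9) [heading=90, move]
  -- iteration 6/6 --
  LT 180: heading 90 -> 270
  FD 2.9: (4.8,2.9) -> (4.8,0) [heading=270, move]
]
PD: pen down
RT 180: heading 270 -> 90
FD 6.7: (4.8,0) -> (4.8,6.7) [heading=90, draw]
RT 180: heading 90 -> 270
RT 90: heading 270 -> 180
FD 5.4: (4.8,6.7) -> (-0.6,6.7) [heading=180, draw]
Final: pos=(-0.6,6.7), heading=180, 2 segment(s) drawn

Segment endpoints: x in {-0.6, 4.8, 4.8}, y in {0, 6.7, 6.7}
xmin=-0.6, ymin=0, xmax=4.8, ymax=6.7

Answer: -0.6 0 4.8 6.7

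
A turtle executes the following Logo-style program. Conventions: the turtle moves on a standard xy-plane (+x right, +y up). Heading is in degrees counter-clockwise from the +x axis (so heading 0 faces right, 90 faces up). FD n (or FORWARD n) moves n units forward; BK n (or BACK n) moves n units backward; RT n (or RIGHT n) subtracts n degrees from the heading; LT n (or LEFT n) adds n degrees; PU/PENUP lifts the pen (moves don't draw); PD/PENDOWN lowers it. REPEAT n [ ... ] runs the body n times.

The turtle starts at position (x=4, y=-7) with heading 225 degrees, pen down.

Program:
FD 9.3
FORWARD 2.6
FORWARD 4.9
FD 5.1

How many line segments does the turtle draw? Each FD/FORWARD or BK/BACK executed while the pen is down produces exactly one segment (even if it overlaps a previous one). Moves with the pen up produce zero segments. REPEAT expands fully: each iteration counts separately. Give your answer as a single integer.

Executing turtle program step by step:
Start: pos=(4,-7), heading=225, pen down
FD 9.3: (4,-7) -> (-2.576,-13.576) [heading=225, draw]
FD 2.6: (-2.576,-13.576) -> (-4.415,-15.415) [heading=225, draw]
FD 4.9: (-4.415,-15.415) -> (-7.879,-18.879) [heading=225, draw]
FD 5.1: (-7.879,-18.879) -> (-11.486,-22.486) [heading=225, draw]
Final: pos=(-11.486,-22.486), heading=225, 4 segment(s) drawn
Segments drawn: 4

Answer: 4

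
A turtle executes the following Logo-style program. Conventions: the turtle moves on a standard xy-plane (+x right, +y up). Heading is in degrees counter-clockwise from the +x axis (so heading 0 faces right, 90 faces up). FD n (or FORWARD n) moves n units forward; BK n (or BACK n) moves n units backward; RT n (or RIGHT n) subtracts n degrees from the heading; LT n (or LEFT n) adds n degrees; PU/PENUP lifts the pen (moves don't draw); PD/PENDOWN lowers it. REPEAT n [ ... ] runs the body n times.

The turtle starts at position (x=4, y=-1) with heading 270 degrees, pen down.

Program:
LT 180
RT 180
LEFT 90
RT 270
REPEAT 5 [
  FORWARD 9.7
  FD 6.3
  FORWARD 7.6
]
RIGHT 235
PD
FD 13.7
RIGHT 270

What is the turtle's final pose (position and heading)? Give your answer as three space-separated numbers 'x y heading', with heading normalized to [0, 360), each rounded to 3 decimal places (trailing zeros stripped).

Executing turtle program step by step:
Start: pos=(4,-1), heading=270, pen down
LT 180: heading 270 -> 90
RT 180: heading 90 -> 270
LT 90: heading 270 -> 0
RT 270: heading 0 -> 90
REPEAT 5 [
  -- iteration 1/5 --
  FD 9.7: (4,-1) -> (4,8.7) [heading=90, draw]
  FD 6.3: (4,8.7) -> (4,15) [heading=90, draw]
  FD 7.6: (4,15) -> (4,22.6) [heading=90, draw]
  -- iteration 2/5 --
  FD 9.7: (4,22.6) -> (4,32.3) [heading=90, draw]
  FD 6.3: (4,32.3) -> (4,38.6) [heading=90, draw]
  FD 7.6: (4,38.6) -> (4,46.2) [heading=90, draw]
  -- iteration 3/5 --
  FD 9.7: (4,46.2) -> (4,55.9) [heading=90, draw]
  FD 6.3: (4,55.9) -> (4,62.2) [heading=90, draw]
  FD 7.6: (4,62.2) -> (4,69.8) [heading=90, draw]
  -- iteration 4/5 --
  FD 9.7: (4,69.8) -> (4,79.5) [heading=90, draw]
  FD 6.3: (4,79.5) -> (4,85.8) [heading=90, draw]
  FD 7.6: (4,85.8) -> (4,93.4) [heading=90, draw]
  -- iteration 5/5 --
  FD 9.7: (4,93.4) -> (4,103.1) [heading=90, draw]
  FD 6.3: (4,103.1) -> (4,109.4) [heading=90, draw]
  FD 7.6: (4,109.4) -> (4,117) [heading=90, draw]
]
RT 235: heading 90 -> 215
PD: pen down
FD 13.7: (4,117) -> (-7.222,109.142) [heading=215, draw]
RT 270: heading 215 -> 305
Final: pos=(-7.222,109.142), heading=305, 16 segment(s) drawn

Answer: -7.222 109.142 305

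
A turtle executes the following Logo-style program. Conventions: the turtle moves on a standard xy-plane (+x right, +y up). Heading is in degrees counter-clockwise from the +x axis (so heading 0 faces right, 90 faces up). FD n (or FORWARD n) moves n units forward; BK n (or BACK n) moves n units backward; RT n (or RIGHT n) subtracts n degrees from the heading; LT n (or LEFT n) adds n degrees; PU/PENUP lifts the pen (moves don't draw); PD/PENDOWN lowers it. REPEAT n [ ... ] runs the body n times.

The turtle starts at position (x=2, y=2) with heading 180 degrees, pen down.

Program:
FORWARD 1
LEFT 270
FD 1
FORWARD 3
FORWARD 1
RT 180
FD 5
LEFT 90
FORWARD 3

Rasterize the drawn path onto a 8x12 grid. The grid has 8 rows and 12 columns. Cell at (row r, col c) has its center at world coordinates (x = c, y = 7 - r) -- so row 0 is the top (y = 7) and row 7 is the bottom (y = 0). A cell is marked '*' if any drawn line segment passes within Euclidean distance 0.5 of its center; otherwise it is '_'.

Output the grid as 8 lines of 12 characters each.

Answer: _*__________
_*__________
_*__________
_*__________
_*__________
_****_______
____________
____________

Derivation:
Segment 0: (2,2) -> (1,2)
Segment 1: (1,2) -> (1,3)
Segment 2: (1,3) -> (1,6)
Segment 3: (1,6) -> (1,7)
Segment 4: (1,7) -> (1,2)
Segment 5: (1,2) -> (4,2)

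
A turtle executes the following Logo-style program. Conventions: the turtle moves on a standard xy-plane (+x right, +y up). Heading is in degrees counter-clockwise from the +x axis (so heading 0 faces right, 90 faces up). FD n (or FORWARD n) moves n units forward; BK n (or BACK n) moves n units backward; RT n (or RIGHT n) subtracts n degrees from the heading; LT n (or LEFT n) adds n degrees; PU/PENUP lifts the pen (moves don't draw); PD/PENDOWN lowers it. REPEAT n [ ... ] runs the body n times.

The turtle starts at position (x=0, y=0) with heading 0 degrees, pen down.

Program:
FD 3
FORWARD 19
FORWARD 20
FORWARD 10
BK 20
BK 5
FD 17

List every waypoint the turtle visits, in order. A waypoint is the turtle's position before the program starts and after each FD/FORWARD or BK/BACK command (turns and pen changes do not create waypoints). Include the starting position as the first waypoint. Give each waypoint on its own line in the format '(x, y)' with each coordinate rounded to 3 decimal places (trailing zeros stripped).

Answer: (0, 0)
(3, 0)
(22, 0)
(42, 0)
(52, 0)
(32, 0)
(27, 0)
(44, 0)

Derivation:
Executing turtle program step by step:
Start: pos=(0,0), heading=0, pen down
FD 3: (0,0) -> (3,0) [heading=0, draw]
FD 19: (3,0) -> (22,0) [heading=0, draw]
FD 20: (22,0) -> (42,0) [heading=0, draw]
FD 10: (42,0) -> (52,0) [heading=0, draw]
BK 20: (52,0) -> (32,0) [heading=0, draw]
BK 5: (32,0) -> (27,0) [heading=0, draw]
FD 17: (27,0) -> (44,0) [heading=0, draw]
Final: pos=(44,0), heading=0, 7 segment(s) drawn
Waypoints (8 total):
(0, 0)
(3, 0)
(22, 0)
(42, 0)
(52, 0)
(32, 0)
(27, 0)
(44, 0)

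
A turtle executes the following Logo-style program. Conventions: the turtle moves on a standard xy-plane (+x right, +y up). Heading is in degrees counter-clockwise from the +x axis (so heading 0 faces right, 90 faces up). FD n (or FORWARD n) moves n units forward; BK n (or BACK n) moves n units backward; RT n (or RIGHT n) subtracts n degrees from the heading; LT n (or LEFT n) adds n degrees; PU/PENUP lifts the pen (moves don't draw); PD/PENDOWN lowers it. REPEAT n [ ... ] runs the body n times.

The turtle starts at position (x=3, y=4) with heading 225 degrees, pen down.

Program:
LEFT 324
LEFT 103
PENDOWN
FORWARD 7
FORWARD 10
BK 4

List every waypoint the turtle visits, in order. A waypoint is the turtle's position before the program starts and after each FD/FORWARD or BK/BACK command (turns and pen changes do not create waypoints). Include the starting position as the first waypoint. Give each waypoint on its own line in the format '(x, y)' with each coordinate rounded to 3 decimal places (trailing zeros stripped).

Executing turtle program step by step:
Start: pos=(3,4), heading=225, pen down
LT 324: heading 225 -> 189
LT 103: heading 189 -> 292
PD: pen down
FD 7: (3,4) -> (5.622,-2.49) [heading=292, draw]
FD 10: (5.622,-2.49) -> (9.368,-11.762) [heading=292, draw]
BK 4: (9.368,-11.762) -> (7.87,-8.053) [heading=292, draw]
Final: pos=(7.87,-8.053), heading=292, 3 segment(s) drawn
Waypoints (4 total):
(3, 4)
(5.622, -2.49)
(9.368, -11.762)
(7.87, -8.053)

Answer: (3, 4)
(5.622, -2.49)
(9.368, -11.762)
(7.87, -8.053)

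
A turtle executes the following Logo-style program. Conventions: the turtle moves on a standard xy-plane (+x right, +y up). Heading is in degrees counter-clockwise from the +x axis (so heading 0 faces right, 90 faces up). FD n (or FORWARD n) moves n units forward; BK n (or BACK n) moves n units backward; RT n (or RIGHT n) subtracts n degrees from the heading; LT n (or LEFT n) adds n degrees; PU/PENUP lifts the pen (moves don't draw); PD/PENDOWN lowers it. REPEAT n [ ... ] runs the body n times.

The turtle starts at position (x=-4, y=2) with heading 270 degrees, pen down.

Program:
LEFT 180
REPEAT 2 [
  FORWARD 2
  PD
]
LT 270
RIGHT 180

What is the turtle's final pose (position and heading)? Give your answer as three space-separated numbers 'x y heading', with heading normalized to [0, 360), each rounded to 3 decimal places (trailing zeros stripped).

Answer: -4 6 180

Derivation:
Executing turtle program step by step:
Start: pos=(-4,2), heading=270, pen down
LT 180: heading 270 -> 90
REPEAT 2 [
  -- iteration 1/2 --
  FD 2: (-4,2) -> (-4,4) [heading=90, draw]
  PD: pen down
  -- iteration 2/2 --
  FD 2: (-4,4) -> (-4,6) [heading=90, draw]
  PD: pen down
]
LT 270: heading 90 -> 0
RT 180: heading 0 -> 180
Final: pos=(-4,6), heading=180, 2 segment(s) drawn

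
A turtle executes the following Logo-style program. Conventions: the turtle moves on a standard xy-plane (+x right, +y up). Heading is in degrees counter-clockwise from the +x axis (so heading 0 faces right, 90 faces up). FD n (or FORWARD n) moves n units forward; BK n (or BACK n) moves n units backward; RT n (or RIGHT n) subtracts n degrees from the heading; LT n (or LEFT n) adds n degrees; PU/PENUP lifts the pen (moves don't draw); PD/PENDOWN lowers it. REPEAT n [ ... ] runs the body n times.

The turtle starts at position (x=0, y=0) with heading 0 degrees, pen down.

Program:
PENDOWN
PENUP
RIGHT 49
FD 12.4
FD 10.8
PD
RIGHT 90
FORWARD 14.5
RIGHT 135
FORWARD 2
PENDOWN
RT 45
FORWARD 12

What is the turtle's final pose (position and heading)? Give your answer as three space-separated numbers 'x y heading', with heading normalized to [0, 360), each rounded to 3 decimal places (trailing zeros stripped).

Answer: 13.473 -17.154 41

Derivation:
Executing turtle program step by step:
Start: pos=(0,0), heading=0, pen down
PD: pen down
PU: pen up
RT 49: heading 0 -> 311
FD 12.4: (0,0) -> (8.135,-9.358) [heading=311, move]
FD 10.8: (8.135,-9.358) -> (15.221,-17.509) [heading=311, move]
PD: pen down
RT 90: heading 311 -> 221
FD 14.5: (15.221,-17.509) -> (4.277,-27.022) [heading=221, draw]
RT 135: heading 221 -> 86
FD 2: (4.277,-27.022) -> (4.417,-25.027) [heading=86, draw]
PD: pen down
RT 45: heading 86 -> 41
FD 12: (4.417,-25.027) -> (13.473,-17.154) [heading=41, draw]
Final: pos=(13.473,-17.154), heading=41, 3 segment(s) drawn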